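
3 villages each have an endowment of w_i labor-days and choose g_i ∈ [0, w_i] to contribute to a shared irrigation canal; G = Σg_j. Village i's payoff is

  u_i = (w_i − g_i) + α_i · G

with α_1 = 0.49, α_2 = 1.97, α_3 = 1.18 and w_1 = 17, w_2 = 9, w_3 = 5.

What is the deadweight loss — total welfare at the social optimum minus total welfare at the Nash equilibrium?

∂u_i/∂g_i = α_i − 1, so village i contributes w_i if α_i > 1, else 0.
α_i > 1 for i ∈ {2, 3}; NE contributions (0, 9, 5), G = 14.
W^NE = Σw_i − G^NE + (Σα_i)·G^NE = 31 + 2.64·14 = 67.96.
Planner: ∂(Σu_j)/∂g_i = Σα_j − 1 = 2.64 > 0, so everyone contributes w_i; G^SO = 31, W^SO = 31 + 2.64·31 = 112.84.
Deadweight loss = 44.88.

44.88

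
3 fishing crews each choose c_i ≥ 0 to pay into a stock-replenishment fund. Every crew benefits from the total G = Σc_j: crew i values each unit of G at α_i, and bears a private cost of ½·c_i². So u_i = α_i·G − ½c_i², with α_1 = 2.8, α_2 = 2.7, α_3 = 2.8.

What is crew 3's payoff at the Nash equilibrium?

Crew i's FOC: ∂u_i/∂c_i = α_i − c_i = 0, so c_i* = α_i.
NE contributions = (2.8, 2.7, 2.8); G = 8.3.
u_3 = α_3·G − ½·(c_3)² = 2.8·8.3 − ½·2.8² = 19.32.

19.32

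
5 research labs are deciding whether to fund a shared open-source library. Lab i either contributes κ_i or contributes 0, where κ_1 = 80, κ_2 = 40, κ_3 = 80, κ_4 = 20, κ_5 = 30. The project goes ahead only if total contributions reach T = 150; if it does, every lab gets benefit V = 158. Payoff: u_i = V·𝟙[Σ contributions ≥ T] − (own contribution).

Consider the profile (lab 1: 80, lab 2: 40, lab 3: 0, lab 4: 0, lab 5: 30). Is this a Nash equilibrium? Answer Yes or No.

Yes

Total = 150 ≥ 150: provided.
Lab 1 (pledges 80, payoff 78): dropping to 0 → total 70, payoff 0. No gain.
Lab 2 (pledges 40, payoff 118): dropping to 0 → total 110, payoff 0. No gain.
Lab 3 (pledges 0, payoff 158): pledging 80 → total 230, payoff 78. No gain.
Lab 4 (pledges 0, payoff 158): pledging 20 → total 170, payoff 138. No gain.
Lab 5 (pledges 30, payoff 128): dropping to 0 → total 120, payoff 0. No gain.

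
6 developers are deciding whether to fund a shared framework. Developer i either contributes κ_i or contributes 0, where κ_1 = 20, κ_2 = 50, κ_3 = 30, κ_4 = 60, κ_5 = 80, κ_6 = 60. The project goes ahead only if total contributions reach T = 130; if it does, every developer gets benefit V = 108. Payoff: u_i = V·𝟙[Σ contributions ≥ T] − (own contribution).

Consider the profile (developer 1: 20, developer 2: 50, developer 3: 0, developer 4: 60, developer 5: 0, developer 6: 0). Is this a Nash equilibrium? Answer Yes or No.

Total = 130 ≥ 130: provided.
Developer 1 (pledges 20, payoff 88): dropping to 0 → total 110, payoff 0. No gain.
Developer 2 (pledges 50, payoff 58): dropping to 0 → total 80, payoff 0. No gain.
Developer 3 (pledges 0, payoff 108): pledging 30 → total 160, payoff 78. No gain.
Developer 4 (pledges 60, payoff 48): dropping to 0 → total 70, payoff 0. No gain.
Developer 5 (pledges 0, payoff 108): pledging 80 → total 210, payoff 28. No gain.
Developer 6 (pledges 0, payoff 108): pledging 60 → total 190, payoff 48. No gain.

Yes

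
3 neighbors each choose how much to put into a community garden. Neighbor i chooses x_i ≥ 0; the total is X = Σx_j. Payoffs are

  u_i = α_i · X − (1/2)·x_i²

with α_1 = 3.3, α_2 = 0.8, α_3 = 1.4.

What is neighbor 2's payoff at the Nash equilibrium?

Neighbor i's FOC: ∂u_i/∂x_i = α_i − x_i = 0, so x_i* = α_i.
NE contributions = (3.3, 0.8, 1.4); X = 5.5.
u_2 = α_2·X − ½·(x_2)² = 0.8·5.5 − ½·0.8² = 4.08.

4.08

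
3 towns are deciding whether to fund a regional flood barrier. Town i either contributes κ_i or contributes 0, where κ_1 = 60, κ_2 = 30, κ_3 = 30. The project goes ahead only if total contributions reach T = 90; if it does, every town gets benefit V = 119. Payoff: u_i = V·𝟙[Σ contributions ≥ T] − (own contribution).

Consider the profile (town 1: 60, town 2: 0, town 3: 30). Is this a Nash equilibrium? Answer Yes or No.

Yes

Total = 90 ≥ 90: provided.
Town 1 (pledges 60, payoff 59): dropping to 0 → total 30, payoff 0. No gain.
Town 2 (pledges 0, payoff 119): pledging 30 → total 120, payoff 89. No gain.
Town 3 (pledges 30, payoff 89): dropping to 0 → total 60, payoff 0. No gain.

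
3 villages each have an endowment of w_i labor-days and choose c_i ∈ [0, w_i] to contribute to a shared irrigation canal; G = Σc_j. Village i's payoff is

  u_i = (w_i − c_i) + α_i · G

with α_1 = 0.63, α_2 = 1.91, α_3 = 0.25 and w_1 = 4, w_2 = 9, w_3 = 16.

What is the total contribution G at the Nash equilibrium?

∂u_i/∂c_i = α_i − 1, so village i contributes w_i if α_i > 1, else 0.
α_i > 1 for i ∈ {2}; NE contributions (0, 9, 0), G = 9.

9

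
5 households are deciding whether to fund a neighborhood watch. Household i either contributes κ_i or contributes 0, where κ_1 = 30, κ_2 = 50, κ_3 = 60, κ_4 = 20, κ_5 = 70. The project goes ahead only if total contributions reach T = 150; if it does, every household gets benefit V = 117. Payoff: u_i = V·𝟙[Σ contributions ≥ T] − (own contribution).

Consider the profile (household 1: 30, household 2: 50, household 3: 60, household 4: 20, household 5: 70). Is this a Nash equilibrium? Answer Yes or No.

Total = 230 ≥ 150: provided.
Household 1 (pledges 30, payoff 87): dropping to 0 → total 200, payoff 117. Profitable deviation.

No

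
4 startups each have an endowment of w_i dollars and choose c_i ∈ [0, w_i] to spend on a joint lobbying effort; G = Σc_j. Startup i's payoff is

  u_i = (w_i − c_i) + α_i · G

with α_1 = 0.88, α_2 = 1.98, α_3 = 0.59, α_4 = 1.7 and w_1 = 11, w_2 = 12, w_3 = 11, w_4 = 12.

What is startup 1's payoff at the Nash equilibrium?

32.12

∂u_i/∂c_i = α_i − 1, so startup i contributes w_i if α_i > 1, else 0.
α_i > 1 for i ∈ {2, 4}; NE contributions (0, 12, 0, 12), G = 24.
u_1 = (11 − 0) + 0.88·24 = 32.12.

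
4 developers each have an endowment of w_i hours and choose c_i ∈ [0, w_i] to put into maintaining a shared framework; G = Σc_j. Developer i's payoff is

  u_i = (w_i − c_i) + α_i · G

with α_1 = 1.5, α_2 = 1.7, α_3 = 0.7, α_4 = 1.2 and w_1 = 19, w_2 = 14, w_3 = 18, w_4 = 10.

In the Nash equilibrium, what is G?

∂u_i/∂c_i = α_i − 1, so developer i contributes w_i if α_i > 1, else 0.
α_i > 1 for i ∈ {1, 2, 4}; NE contributions (19, 14, 0, 10), G = 43.

43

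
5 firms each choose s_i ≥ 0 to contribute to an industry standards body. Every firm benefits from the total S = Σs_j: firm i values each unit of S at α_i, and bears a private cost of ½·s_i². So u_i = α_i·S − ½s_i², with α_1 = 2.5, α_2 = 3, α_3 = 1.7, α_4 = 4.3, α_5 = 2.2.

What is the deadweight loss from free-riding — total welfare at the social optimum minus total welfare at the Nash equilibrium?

Firm i's FOC: ∂u_i/∂s_i = α_i − s_i = 0, so s_i* = α_i.
NE contributions = (2.5, 3, 1.7, 4.3, 2.2); S = 13.7.
W^NE = (Σα)·S − ½Σα_i² = 13.7² − ½·41.47 = 166.955.
Planner sets s_i = Σα_j = 13.7 for every i, so S^SO = 5·13.7 = 68.5.
W^SO = (Σα)·S^SO − ½·5·(Σα)² = (5/2)·13.7² = 469.225.
Deadweight loss = W^SO − W^NE = 302.27.

302.27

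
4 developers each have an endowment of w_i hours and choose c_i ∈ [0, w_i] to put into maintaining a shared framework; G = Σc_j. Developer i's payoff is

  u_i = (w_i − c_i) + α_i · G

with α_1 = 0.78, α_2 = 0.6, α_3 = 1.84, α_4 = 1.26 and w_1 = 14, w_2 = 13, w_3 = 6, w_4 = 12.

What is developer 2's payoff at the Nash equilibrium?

23.8

∂u_i/∂c_i = α_i − 1, so developer i contributes w_i if α_i > 1, else 0.
α_i > 1 for i ∈ {3, 4}; NE contributions (0, 0, 6, 12), G = 18.
u_2 = (13 − 0) + 0.6·18 = 23.8.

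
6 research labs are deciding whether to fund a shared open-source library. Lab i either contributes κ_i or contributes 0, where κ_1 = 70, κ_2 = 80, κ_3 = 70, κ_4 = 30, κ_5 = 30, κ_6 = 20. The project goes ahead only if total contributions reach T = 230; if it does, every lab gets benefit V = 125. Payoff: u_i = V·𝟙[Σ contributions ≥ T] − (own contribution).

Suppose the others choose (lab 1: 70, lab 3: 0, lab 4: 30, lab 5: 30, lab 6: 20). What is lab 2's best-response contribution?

80

Others' total = 150. Contributing 80 brings total to 230 ≥ 230: gain V − κ_2 = 45.
Best response: 80.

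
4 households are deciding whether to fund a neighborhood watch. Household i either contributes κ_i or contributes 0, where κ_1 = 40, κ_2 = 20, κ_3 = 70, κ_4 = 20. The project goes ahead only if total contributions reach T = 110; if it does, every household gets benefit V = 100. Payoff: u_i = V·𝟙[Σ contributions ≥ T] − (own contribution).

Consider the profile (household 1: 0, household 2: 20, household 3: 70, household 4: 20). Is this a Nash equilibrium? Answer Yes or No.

Total = 110 ≥ 110: provided.
Household 1 (pledges 0, payoff 100): pledging 40 → total 150, payoff 60. No gain.
Household 2 (pledges 20, payoff 80): dropping to 0 → total 90, payoff 0. No gain.
Household 3 (pledges 70, payoff 30): dropping to 0 → total 40, payoff 0. No gain.
Household 4 (pledges 20, payoff 80): dropping to 0 → total 90, payoff 0. No gain.

Yes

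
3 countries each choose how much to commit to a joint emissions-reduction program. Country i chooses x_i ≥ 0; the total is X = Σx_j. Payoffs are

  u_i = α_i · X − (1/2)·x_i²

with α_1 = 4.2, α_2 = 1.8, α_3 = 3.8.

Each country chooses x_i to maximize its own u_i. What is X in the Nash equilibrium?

9.8

Country i's FOC: ∂u_i/∂x_i = α_i − x_i = 0, so x_i* = α_i.
NE contributions = (4.2, 1.8, 3.8); X = 9.8.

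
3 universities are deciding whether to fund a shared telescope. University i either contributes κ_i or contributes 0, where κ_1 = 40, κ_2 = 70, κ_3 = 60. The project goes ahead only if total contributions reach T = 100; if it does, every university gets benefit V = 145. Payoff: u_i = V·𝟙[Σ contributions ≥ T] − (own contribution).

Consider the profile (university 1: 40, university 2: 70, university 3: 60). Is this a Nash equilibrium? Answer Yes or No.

No

Total = 170 ≥ 100: provided.
University 1 (pledges 40, payoff 105): dropping to 0 → total 130, payoff 145. Profitable deviation.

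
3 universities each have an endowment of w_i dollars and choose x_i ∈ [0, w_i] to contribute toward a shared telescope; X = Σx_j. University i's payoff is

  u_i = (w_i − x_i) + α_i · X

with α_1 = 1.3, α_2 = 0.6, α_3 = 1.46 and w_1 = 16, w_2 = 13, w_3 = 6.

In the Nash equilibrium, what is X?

22

∂u_i/∂x_i = α_i − 1, so university i contributes w_i if α_i > 1, else 0.
α_i > 1 for i ∈ {1, 3}; NE contributions (16, 0, 6), X = 22.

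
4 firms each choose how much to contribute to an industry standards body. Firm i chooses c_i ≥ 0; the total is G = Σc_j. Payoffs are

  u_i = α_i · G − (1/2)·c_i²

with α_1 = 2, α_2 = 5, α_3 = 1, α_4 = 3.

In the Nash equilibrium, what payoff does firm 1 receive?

Firm i's FOC: ∂u_i/∂c_i = α_i − c_i = 0, so c_i* = α_i.
NE contributions = (2, 5, 1, 3); G = 11.
u_1 = α_1·G − ½·(c_1)² = 2·11 − ½·2² = 20.

20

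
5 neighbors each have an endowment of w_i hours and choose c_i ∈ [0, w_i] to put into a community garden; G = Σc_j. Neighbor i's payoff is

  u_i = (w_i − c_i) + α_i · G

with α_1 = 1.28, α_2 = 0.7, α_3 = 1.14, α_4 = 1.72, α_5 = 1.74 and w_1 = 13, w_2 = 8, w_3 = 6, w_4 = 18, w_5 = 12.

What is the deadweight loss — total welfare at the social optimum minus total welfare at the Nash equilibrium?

∂u_i/∂c_i = α_i − 1, so neighbor i contributes w_i if α_i > 1, else 0.
α_i > 1 for i ∈ {1, 3, 4, 5}; NE contributions (13, 0, 6, 18, 12), G = 49.
W^NE = Σw_i − G^NE + (Σα_i)·G^NE = 57 + 5.58·49 = 330.42.
Planner: ∂(Σu_j)/∂c_i = Σα_j − 1 = 5.58 > 0, so everyone contributes w_i; G^SO = 57, W^SO = 57 + 5.58·57 = 375.06.
Deadweight loss = 44.64.

44.64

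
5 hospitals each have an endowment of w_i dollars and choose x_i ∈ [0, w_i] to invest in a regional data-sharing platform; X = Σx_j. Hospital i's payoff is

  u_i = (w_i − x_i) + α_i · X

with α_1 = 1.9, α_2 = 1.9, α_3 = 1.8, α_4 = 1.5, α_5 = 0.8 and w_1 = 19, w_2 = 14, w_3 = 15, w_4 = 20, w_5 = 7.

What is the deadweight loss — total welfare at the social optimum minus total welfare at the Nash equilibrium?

∂u_i/∂x_i = α_i − 1, so hospital i contributes w_i if α_i > 1, else 0.
α_i > 1 for i ∈ {1, 2, 3, 4}; NE contributions (19, 14, 15, 20, 0), X = 68.
W^NE = Σw_i − X^NE + (Σα_i)·X^NE = 75 + 6.9·68 = 544.2.
Planner: ∂(Σu_j)/∂x_i = Σα_j − 1 = 6.9 > 0, so everyone contributes w_i; X^SO = 75, W^SO = 75 + 6.9·75 = 592.5.
Deadweight loss = 48.3.

48.3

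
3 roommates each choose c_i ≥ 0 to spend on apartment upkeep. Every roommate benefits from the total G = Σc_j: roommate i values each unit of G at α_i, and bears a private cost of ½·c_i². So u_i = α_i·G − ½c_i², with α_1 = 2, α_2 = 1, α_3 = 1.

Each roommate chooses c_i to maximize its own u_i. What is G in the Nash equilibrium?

4

Roommate i's FOC: ∂u_i/∂c_i = α_i − c_i = 0, so c_i* = α_i.
NE contributions = (2, 1, 1); G = 4.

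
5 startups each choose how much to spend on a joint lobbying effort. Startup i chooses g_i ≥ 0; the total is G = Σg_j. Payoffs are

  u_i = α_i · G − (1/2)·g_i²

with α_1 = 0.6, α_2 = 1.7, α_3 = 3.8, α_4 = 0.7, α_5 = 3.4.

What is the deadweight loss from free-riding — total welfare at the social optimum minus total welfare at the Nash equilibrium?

170.93

Startup i's FOC: ∂u_i/∂g_i = α_i − g_i = 0, so g_i* = α_i.
NE contributions = (0.6, 1.7, 3.8, 0.7, 3.4); G = 10.2.
W^NE = (Σα)·G − ½Σα_i² = 10.2² − ½·29.74 = 89.17.
Planner sets g_i = Σα_j = 10.2 for every i, so G^SO = 5·10.2 = 51.
W^SO = (Σα)·G^SO − ½·5·(Σα)² = (5/2)·10.2² = 260.1.
Deadweight loss = W^SO − W^NE = 170.93.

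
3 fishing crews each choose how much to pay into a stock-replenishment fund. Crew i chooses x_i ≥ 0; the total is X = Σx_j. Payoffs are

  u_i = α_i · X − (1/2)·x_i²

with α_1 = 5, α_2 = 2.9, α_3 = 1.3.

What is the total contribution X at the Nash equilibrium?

9.2

Crew i's FOC: ∂u_i/∂x_i = α_i − x_i = 0, so x_i* = α_i.
NE contributions = (5, 2.9, 1.3); X = 9.2.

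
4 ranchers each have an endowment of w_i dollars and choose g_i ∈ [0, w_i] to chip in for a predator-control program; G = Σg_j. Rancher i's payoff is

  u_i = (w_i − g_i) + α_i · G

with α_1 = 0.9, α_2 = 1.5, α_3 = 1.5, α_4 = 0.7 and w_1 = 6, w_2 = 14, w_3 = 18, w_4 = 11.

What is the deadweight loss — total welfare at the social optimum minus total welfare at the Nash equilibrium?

61.2

∂u_i/∂g_i = α_i − 1, so rancher i contributes w_i if α_i > 1, else 0.
α_i > 1 for i ∈ {2, 3}; NE contributions (0, 14, 18, 0), G = 32.
W^NE = Σw_i − G^NE + (Σα_i)·G^NE = 49 + 3.6·32 = 164.2.
Planner: ∂(Σu_j)/∂g_i = Σα_j − 1 = 3.6 > 0, so everyone contributes w_i; G^SO = 49, W^SO = 49 + 3.6·49 = 225.4.
Deadweight loss = 61.2.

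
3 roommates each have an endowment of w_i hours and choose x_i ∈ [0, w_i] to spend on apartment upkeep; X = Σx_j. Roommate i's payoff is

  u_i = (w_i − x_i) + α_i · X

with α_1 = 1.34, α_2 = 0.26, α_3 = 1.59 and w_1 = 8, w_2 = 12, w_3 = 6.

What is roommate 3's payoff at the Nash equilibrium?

∂u_i/∂x_i = α_i − 1, so roommate i contributes w_i if α_i > 1, else 0.
α_i > 1 for i ∈ {1, 3}; NE contributions (8, 0, 6), X = 14.
u_3 = (6 − 6) + 1.59·14 = 22.26.

22.26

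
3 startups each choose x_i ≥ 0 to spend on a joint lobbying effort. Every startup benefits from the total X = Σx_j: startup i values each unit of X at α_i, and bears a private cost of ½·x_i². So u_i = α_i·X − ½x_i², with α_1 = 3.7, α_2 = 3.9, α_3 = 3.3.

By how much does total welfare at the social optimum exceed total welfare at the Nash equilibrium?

79.3

Startup i's FOC: ∂u_i/∂x_i = α_i − x_i = 0, so x_i* = α_i.
NE contributions = (3.7, 3.9, 3.3); X = 10.9.
W^NE = (Σα)·X − ½Σα_i² = 10.9² − ½·39.79 = 98.915.
Planner sets x_i = Σα_j = 10.9 for every i, so X^SO = 3·10.9 = 32.7.
W^SO = (Σα)·X^SO − ½·3·(Σα)² = (3/2)·10.9² = 178.215.
Deadweight loss = W^SO − W^NE = 79.3.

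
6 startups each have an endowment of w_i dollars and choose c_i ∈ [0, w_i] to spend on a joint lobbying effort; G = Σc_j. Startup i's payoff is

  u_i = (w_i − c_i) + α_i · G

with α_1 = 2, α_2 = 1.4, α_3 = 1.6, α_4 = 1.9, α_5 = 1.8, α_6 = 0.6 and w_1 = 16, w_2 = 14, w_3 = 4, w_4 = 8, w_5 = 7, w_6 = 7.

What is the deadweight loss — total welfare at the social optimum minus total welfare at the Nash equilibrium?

∂u_i/∂c_i = α_i − 1, so startup i contributes w_i if α_i > 1, else 0.
α_i > 1 for i ∈ {1, 2, 3, 4, 5}; NE contributions (16, 14, 4, 8, 7, 0), G = 49.
W^NE = Σw_i − G^NE + (Σα_i)·G^NE = 56 + 8.3·49 = 462.7.
Planner: ∂(Σu_j)/∂c_i = Σα_j − 1 = 8.3 > 0, so everyone contributes w_i; G^SO = 56, W^SO = 56 + 8.3·56 = 520.8.
Deadweight loss = 58.1.

58.1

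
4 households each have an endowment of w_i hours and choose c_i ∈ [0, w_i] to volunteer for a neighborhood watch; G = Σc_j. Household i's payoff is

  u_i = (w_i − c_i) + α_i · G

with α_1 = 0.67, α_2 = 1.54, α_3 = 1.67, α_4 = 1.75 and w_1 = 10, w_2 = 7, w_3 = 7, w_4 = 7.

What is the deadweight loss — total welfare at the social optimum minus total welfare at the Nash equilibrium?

∂u_i/∂c_i = α_i − 1, so household i contributes w_i if α_i > 1, else 0.
α_i > 1 for i ∈ {2, 3, 4}; NE contributions (0, 7, 7, 7), G = 21.
W^NE = Σw_i − G^NE + (Σα_i)·G^NE = 31 + 4.63·21 = 128.23.
Planner: ∂(Σu_j)/∂c_i = Σα_j − 1 = 4.63 > 0, so everyone contributes w_i; G^SO = 31, W^SO = 31 + 4.63·31 = 174.53.
Deadweight loss = 46.3.

46.3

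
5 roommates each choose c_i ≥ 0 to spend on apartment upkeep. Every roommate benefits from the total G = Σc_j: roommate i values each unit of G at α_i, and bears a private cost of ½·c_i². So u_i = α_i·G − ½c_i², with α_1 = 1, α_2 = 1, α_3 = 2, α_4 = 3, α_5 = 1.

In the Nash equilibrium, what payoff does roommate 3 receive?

Roommate i's FOC: ∂u_i/∂c_i = α_i − c_i = 0, so c_i* = α_i.
NE contributions = (1, 1, 2, 3, 1); G = 8.
u_3 = α_3·G − ½·(c_3)² = 2·8 − ½·2² = 14.

14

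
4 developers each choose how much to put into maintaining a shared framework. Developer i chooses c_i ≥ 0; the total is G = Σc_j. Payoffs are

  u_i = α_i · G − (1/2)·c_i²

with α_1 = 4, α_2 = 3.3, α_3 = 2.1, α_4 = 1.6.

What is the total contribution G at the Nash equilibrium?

Developer i's FOC: ∂u_i/∂c_i = α_i − c_i = 0, so c_i* = α_i.
NE contributions = (4, 3.3, 2.1, 1.6); G = 11.

11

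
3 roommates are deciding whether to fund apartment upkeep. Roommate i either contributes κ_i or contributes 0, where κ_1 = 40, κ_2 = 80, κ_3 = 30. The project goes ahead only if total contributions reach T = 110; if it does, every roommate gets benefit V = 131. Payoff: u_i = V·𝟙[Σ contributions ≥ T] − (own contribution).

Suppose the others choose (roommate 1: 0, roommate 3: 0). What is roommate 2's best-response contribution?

Others' total = 0. Even contributing 80 gives 80 < 110: no benefit either way.
Best response: 0.

0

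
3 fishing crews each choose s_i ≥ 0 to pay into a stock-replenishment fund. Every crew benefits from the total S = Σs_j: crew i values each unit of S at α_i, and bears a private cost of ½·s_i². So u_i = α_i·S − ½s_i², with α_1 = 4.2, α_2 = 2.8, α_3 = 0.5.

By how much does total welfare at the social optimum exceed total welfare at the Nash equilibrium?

Crew i's FOC: ∂u_i/∂s_i = α_i − s_i = 0, so s_i* = α_i.
NE contributions = (4.2, 2.8, 0.5); S = 7.5.
W^NE = (Σα)·S − ½Σα_i² = 7.5² − ½·25.73 = 43.385.
Planner sets s_i = Σα_j = 7.5 for every i, so S^SO = 3·7.5 = 22.5.
W^SO = (Σα)·S^SO − ½·3·(Σα)² = (3/2)·7.5² = 84.375.
Deadweight loss = W^SO − W^NE = 40.99.

40.99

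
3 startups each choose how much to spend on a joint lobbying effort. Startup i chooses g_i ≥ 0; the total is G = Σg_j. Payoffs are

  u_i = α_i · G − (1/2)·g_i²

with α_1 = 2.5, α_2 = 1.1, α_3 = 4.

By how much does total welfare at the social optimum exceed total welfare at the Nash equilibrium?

40.61

Startup i's FOC: ∂u_i/∂g_i = α_i − g_i = 0, so g_i* = α_i.
NE contributions = (2.5, 1.1, 4); G = 7.6.
W^NE = (Σα)·G − ½Σα_i² = 7.6² − ½·23.46 = 46.03.
Planner sets g_i = Σα_j = 7.6 for every i, so G^SO = 3·7.6 = 22.8.
W^SO = (Σα)·G^SO − ½·3·(Σα)² = (3/2)·7.6² = 86.64.
Deadweight loss = W^SO − W^NE = 40.61.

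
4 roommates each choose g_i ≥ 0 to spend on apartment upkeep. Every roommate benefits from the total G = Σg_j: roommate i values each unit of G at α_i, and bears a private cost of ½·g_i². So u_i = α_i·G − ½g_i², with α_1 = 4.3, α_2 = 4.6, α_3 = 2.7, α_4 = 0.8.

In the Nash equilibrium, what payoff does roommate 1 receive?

44.075

Roommate i's FOC: ∂u_i/∂g_i = α_i − g_i = 0, so g_i* = α_i.
NE contributions = (4.3, 4.6, 2.7, 0.8); G = 12.4.
u_1 = α_1·G − ½·(g_1)² = 4.3·12.4 − ½·4.3² = 44.075.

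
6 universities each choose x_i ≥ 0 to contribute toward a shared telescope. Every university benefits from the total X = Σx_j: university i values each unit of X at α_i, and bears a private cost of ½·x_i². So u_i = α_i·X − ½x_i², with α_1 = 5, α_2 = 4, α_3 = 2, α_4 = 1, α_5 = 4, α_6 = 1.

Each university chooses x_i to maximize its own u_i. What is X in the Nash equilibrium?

17

University i's FOC: ∂u_i/∂x_i = α_i − x_i = 0, so x_i* = α_i.
NE contributions = (5, 4, 2, 1, 4, 1); X = 17.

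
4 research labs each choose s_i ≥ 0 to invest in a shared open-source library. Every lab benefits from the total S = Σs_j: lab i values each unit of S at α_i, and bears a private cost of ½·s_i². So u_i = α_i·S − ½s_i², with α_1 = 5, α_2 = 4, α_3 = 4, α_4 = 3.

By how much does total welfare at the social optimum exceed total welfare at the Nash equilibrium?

Lab i's FOC: ∂u_i/∂s_i = α_i − s_i = 0, so s_i* = α_i.
NE contributions = (5, 4, 4, 3); S = 16.
W^NE = (Σα)·S − ½Σα_i² = 16² − ½·66 = 223.
Planner sets s_i = Σα_j = 16 for every i, so S^SO = 4·16 = 64.
W^SO = (Σα)·S^SO − ½·4·(Σα)² = (4/2)·16² = 512.
Deadweight loss = W^SO − W^NE = 289.

289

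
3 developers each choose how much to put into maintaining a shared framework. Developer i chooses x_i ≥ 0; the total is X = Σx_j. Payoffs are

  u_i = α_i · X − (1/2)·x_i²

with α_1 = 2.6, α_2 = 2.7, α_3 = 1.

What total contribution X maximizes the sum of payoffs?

Planner FOC: ∂(Σu_j)/∂x_i = (Σα_j) − x_i = 0, so x_i^SO = Σα_j = 6.3 for every i; X^SO = 18.9.

18.9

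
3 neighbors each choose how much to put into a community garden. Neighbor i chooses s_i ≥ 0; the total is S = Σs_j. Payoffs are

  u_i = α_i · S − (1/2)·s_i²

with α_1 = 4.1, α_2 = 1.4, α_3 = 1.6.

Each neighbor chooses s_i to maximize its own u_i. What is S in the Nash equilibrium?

Neighbor i's FOC: ∂u_i/∂s_i = α_i − s_i = 0, so s_i* = α_i.
NE contributions = (4.1, 1.4, 1.6); S = 7.1.

7.1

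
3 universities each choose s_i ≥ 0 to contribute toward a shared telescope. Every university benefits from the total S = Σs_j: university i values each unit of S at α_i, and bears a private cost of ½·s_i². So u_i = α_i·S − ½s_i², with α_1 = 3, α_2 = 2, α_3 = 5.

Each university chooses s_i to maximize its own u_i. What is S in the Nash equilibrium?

University i's FOC: ∂u_i/∂s_i = α_i − s_i = 0, so s_i* = α_i.
NE contributions = (3, 2, 5); S = 10.

10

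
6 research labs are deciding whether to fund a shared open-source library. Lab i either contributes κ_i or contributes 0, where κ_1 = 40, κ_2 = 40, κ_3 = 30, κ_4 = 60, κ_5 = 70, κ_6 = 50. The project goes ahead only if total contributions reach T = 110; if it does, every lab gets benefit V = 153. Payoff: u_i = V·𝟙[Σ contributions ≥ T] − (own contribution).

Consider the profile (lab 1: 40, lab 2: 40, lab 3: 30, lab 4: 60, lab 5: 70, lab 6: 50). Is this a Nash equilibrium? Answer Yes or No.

Total = 290 ≥ 110: provided.
Lab 1 (pledges 40, payoff 113): dropping to 0 → total 250, payoff 153. Profitable deviation.

No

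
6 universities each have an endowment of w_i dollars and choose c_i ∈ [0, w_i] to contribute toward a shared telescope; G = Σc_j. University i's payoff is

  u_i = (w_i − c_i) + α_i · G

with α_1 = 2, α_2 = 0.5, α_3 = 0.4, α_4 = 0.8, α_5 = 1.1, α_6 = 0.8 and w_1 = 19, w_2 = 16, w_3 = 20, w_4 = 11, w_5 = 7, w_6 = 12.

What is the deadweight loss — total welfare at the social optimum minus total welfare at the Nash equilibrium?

∂u_i/∂c_i = α_i − 1, so university i contributes w_i if α_i > 1, else 0.
α_i > 1 for i ∈ {1, 5}; NE contributions (19, 0, 0, 0, 7, 0), G = 26.
W^NE = Σw_i − G^NE + (Σα_i)·G^NE = 85 + 4.6·26 = 204.6.
Planner: ∂(Σu_j)/∂c_i = Σα_j − 1 = 4.6 > 0, so everyone contributes w_i; G^SO = 85, W^SO = 85 + 4.6·85 = 476.
Deadweight loss = 271.4.

271.4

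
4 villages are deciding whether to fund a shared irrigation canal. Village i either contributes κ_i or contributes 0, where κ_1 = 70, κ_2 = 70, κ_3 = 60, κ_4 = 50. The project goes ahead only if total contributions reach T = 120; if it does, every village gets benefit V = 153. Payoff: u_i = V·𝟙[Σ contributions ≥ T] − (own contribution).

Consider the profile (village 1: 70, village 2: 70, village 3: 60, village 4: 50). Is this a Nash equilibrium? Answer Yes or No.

Total = 250 ≥ 120: provided.
Village 1 (pledges 70, payoff 83): dropping to 0 → total 180, payoff 153. Profitable deviation.

No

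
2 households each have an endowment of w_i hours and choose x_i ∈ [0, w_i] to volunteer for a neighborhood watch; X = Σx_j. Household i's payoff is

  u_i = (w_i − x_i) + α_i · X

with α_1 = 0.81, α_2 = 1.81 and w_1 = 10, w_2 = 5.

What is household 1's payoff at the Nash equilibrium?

∂u_i/∂x_i = α_i − 1, so household i contributes w_i if α_i > 1, else 0.
α_i > 1 for i ∈ {2}; NE contributions (0, 5), X = 5.
u_1 = (10 − 0) + 0.81·5 = 14.05.

14.05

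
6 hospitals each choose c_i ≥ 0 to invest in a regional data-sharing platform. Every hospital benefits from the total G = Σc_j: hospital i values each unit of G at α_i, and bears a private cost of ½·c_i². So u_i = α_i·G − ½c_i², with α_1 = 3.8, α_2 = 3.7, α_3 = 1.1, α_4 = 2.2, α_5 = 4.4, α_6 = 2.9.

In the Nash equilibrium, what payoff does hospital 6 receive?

Hospital i's FOC: ∂u_i/∂c_i = α_i − c_i = 0, so c_i* = α_i.
NE contributions = (3.8, 3.7, 1.1, 2.2, 4.4, 2.9); G = 18.1.
u_6 = α_6·G − ½·(c_6)² = 2.9·18.1 − ½·2.9² = 48.285.

48.285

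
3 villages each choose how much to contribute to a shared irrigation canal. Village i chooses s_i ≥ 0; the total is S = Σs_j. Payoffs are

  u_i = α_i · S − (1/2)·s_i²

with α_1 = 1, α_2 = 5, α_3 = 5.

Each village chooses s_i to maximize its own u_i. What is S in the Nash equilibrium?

Village i's FOC: ∂u_i/∂s_i = α_i − s_i = 0, so s_i* = α_i.
NE contributions = (1, 5, 5); S = 11.

11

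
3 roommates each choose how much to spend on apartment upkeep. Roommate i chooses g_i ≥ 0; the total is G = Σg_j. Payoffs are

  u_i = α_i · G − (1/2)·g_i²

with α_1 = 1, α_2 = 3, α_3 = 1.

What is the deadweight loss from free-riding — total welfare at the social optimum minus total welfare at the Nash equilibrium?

18

Roommate i's FOC: ∂u_i/∂g_i = α_i − g_i = 0, so g_i* = α_i.
NE contributions = (1, 3, 1); G = 5.
W^NE = (Σα)·G − ½Σα_i² = 5² − ½·11 = 19.5.
Planner sets g_i = Σα_j = 5 for every i, so G^SO = 3·5 = 15.
W^SO = (Σα)·G^SO − ½·3·(Σα)² = (3/2)·5² = 37.5.
Deadweight loss = W^SO − W^NE = 18.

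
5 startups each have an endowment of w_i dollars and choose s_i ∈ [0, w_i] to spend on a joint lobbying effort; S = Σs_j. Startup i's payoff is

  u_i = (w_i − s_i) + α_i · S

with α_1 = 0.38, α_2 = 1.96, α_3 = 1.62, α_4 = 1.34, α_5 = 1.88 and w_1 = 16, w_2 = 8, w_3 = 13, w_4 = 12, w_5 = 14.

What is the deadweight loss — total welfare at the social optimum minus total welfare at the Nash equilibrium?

98.88

∂u_i/∂s_i = α_i − 1, so startup i contributes w_i if α_i > 1, else 0.
α_i > 1 for i ∈ {2, 3, 4, 5}; NE contributions (0, 8, 13, 12, 14), S = 47.
W^NE = Σw_i − S^NE + (Σα_i)·S^NE = 63 + 6.18·47 = 353.46.
Planner: ∂(Σu_j)/∂s_i = Σα_j − 1 = 6.18 > 0, so everyone contributes w_i; S^SO = 63, W^SO = 63 + 6.18·63 = 452.34.
Deadweight loss = 98.88.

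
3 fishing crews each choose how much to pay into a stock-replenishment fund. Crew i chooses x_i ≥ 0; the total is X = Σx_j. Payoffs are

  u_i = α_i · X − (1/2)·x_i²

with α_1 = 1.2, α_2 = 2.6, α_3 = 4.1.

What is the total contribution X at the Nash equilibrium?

Crew i's FOC: ∂u_i/∂x_i = α_i − x_i = 0, so x_i* = α_i.
NE contributions = (1.2, 2.6, 4.1); X = 7.9.

7.9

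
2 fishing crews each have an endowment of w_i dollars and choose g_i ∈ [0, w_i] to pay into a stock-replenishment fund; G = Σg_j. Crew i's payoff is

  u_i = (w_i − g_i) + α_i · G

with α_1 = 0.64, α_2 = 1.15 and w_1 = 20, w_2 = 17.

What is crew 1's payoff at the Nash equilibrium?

30.88

∂u_i/∂g_i = α_i − 1, so crew i contributes w_i if α_i > 1, else 0.
α_i > 1 for i ∈ {2}; NE contributions (0, 17), G = 17.
u_1 = (20 − 0) + 0.64·17 = 30.88.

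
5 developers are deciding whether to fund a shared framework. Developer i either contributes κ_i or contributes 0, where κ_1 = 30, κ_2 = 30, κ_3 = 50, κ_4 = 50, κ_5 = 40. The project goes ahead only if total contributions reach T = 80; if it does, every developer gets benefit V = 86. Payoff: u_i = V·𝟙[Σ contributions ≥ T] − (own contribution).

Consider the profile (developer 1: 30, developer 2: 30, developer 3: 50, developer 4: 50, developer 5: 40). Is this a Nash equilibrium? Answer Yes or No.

Total = 200 ≥ 80: provided.
Developer 1 (pledges 30, payoff 56): dropping to 0 → total 170, payoff 86. Profitable deviation.

No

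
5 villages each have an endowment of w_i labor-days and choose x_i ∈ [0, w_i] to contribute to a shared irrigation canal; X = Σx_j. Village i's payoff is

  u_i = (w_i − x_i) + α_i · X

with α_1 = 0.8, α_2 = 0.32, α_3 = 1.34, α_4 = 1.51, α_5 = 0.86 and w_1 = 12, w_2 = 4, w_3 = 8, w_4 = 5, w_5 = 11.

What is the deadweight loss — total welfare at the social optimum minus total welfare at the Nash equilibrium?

∂u_i/∂x_i = α_i − 1, so village i contributes w_i if α_i > 1, else 0.
α_i > 1 for i ∈ {3, 4}; NE contributions (0, 0, 8, 5, 0), X = 13.
W^NE = Σw_i − X^NE + (Σα_i)·X^NE = 40 + 3.83·13 = 89.79.
Planner: ∂(Σu_j)/∂x_i = Σα_j − 1 = 3.83 > 0, so everyone contributes w_i; X^SO = 40, W^SO = 40 + 3.83·40 = 193.2.
Deadweight loss = 103.41.

103.41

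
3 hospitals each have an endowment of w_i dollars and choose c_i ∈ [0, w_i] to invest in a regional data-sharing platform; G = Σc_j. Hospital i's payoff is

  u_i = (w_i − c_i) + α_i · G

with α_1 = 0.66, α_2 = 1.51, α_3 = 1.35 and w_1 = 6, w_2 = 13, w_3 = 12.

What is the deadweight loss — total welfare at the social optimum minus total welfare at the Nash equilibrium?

15.12

∂u_i/∂c_i = α_i − 1, so hospital i contributes w_i if α_i > 1, else 0.
α_i > 1 for i ∈ {2, 3}; NE contributions (0, 13, 12), G = 25.
W^NE = Σw_i − G^NE + (Σα_i)·G^NE = 31 + 2.52·25 = 94.
Planner: ∂(Σu_j)/∂c_i = Σα_j − 1 = 2.52 > 0, so everyone contributes w_i; G^SO = 31, W^SO = 31 + 2.52·31 = 109.12.
Deadweight loss = 15.12.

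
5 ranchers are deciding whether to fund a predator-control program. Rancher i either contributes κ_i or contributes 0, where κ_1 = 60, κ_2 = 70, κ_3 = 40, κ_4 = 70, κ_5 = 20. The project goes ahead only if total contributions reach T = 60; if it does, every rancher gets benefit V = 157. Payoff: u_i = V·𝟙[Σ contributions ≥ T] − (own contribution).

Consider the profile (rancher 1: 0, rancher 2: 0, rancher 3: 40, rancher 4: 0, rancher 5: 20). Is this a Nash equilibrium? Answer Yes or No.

Total = 60 ≥ 60: provided.
Rancher 1 (pledges 0, payoff 157): pledging 60 → total 120, payoff 97. No gain.
Rancher 2 (pledges 0, payoff 157): pledging 70 → total 130, payoff 87. No gain.
Rancher 3 (pledges 40, payoff 117): dropping to 0 → total 20, payoff 0. No gain.
Rancher 4 (pledges 0, payoff 157): pledging 70 → total 130, payoff 87. No gain.
Rancher 5 (pledges 20, payoff 137): dropping to 0 → total 40, payoff 0. No gain.

Yes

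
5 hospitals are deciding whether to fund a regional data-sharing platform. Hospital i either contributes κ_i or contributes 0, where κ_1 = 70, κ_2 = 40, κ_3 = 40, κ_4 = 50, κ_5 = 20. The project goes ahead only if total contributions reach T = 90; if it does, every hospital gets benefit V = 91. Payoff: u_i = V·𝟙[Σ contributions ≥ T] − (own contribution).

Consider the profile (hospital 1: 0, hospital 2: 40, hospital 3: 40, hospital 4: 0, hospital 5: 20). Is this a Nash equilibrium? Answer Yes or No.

Total = 100 ≥ 90: provided.
Hospital 1 (pledges 0, payoff 91): pledging 70 → total 170, payoff 21. No gain.
Hospital 2 (pledges 40, payoff 51): dropping to 0 → total 60, payoff 0. No gain.
Hospital 3 (pledges 40, payoff 51): dropping to 0 → total 60, payoff 0. No gain.
Hospital 4 (pledges 0, payoff 91): pledging 50 → total 150, payoff 41. No gain.
Hospital 5 (pledges 20, payoff 71): dropping to 0 → total 80, payoff 0. No gain.

Yes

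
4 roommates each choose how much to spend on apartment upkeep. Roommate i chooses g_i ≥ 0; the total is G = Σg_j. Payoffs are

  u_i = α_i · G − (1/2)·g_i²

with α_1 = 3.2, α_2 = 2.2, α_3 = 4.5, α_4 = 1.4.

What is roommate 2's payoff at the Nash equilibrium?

22.44

Roommate i's FOC: ∂u_i/∂g_i = α_i − g_i = 0, so g_i* = α_i.
NE contributions = (3.2, 2.2, 4.5, 1.4); G = 11.3.
u_2 = α_2·G − ½·(g_2)² = 2.2·11.3 − ½·2.2² = 22.44.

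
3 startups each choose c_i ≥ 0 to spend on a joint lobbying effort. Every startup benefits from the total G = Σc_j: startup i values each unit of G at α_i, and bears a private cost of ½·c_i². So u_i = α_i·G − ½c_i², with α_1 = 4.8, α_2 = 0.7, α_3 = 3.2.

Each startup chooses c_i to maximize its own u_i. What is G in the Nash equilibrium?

8.7

Startup i's FOC: ∂u_i/∂c_i = α_i − c_i = 0, so c_i* = α_i.
NE contributions = (4.8, 0.7, 3.2); G = 8.7.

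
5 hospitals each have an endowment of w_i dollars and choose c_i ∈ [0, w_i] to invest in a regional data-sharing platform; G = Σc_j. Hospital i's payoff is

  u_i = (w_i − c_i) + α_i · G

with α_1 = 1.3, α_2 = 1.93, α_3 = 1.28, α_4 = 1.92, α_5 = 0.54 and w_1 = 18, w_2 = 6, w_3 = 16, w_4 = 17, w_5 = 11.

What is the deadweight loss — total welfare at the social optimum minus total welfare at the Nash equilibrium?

∂u_i/∂c_i = α_i − 1, so hospital i contributes w_i if α_i > 1, else 0.
α_i > 1 for i ∈ {1, 2, 3, 4}; NE contributions (18, 6, 16, 17, 0), G = 57.
W^NE = Σw_i − G^NE + (Σα_i)·G^NE = 68 + 5.97·57 = 408.29.
Planner: ∂(Σu_j)/∂c_i = Σα_j − 1 = 5.97 > 0, so everyone contributes w_i; G^SO = 68, W^SO = 68 + 5.97·68 = 473.96.
Deadweight loss = 65.67.

65.67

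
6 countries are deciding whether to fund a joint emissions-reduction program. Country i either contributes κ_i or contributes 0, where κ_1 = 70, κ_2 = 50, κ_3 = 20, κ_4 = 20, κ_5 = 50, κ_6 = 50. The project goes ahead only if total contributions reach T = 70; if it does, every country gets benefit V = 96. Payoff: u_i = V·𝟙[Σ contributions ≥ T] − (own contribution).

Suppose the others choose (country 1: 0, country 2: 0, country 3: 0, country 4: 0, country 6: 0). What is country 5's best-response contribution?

Others' total = 0. Even contributing 50 gives 50 < 70: no benefit either way.
Best response: 0.

0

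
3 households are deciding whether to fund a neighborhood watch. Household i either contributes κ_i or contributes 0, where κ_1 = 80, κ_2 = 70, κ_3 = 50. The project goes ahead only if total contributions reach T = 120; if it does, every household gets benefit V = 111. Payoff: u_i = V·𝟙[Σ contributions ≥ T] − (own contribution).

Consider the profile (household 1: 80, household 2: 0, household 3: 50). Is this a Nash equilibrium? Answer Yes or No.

Total = 130 ≥ 120: provided.
Household 1 (pledges 80, payoff 31): dropping to 0 → total 50, payoff 0. No gain.
Household 2 (pledges 0, payoff 111): pledging 70 → total 200, payoff 41. No gain.
Household 3 (pledges 50, payoff 61): dropping to 0 → total 80, payoff 0. No gain.

Yes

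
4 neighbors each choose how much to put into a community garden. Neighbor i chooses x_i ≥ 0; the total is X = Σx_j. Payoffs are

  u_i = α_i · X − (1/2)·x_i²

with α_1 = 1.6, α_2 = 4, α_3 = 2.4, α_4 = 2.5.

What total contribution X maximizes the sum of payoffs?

42

Planner FOC: ∂(Σu_j)/∂x_i = (Σα_j) − x_i = 0, so x_i^SO = Σα_j = 10.5 for every i; X^SO = 42.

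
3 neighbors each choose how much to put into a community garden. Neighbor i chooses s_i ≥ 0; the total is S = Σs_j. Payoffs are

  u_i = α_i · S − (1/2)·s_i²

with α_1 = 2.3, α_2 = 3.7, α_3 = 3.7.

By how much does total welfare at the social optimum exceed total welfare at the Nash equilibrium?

63.38

Neighbor i's FOC: ∂u_i/∂s_i = α_i − s_i = 0, so s_i* = α_i.
NE contributions = (2.3, 3.7, 3.7); S = 9.7.
W^NE = (Σα)·S − ½Σα_i² = 9.7² − ½·32.67 = 77.755.
Planner sets s_i = Σα_j = 9.7 for every i, so S^SO = 3·9.7 = 29.1.
W^SO = (Σα)·S^SO − ½·3·(Σα)² = (3/2)·9.7² = 141.135.
Deadweight loss = W^SO − W^NE = 63.38.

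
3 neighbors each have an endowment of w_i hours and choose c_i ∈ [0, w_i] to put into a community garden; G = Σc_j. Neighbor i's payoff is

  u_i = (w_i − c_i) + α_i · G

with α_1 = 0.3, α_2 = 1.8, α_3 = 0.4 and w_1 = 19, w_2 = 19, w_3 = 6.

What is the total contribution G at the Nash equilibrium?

19

∂u_i/∂c_i = α_i − 1, so neighbor i contributes w_i if α_i > 1, else 0.
α_i > 1 for i ∈ {2}; NE contributions (0, 19, 0), G = 19.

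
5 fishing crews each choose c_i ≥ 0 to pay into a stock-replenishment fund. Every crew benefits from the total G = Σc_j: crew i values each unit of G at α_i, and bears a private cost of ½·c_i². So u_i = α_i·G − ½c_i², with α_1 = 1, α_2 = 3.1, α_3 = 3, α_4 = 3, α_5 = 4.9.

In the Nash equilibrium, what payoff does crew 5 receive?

Crew i's FOC: ∂u_i/∂c_i = α_i − c_i = 0, so c_i* = α_i.
NE contributions = (1, 3.1, 3, 3, 4.9); G = 15.
u_5 = α_5·G − ½·(c_5)² = 4.9·15 − ½·4.9² = 61.495.

61.495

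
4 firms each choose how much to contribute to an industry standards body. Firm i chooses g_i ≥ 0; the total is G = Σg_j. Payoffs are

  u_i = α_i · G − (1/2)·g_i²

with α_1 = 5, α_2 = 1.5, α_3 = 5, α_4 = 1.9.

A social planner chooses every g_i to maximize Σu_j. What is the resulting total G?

Planner FOC: ∂(Σu_j)/∂g_i = (Σα_j) − g_i = 0, so g_i^SO = Σα_j = 13.4 for every i; G^SO = 53.6.

53.6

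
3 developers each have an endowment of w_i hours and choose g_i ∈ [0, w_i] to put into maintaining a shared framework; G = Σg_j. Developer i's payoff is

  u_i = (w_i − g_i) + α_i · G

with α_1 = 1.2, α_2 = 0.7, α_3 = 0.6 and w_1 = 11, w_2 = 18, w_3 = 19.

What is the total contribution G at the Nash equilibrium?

11

∂u_i/∂g_i = α_i − 1, so developer i contributes w_i if α_i > 1, else 0.
α_i > 1 for i ∈ {1}; NE contributions (11, 0, 0), G = 11.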